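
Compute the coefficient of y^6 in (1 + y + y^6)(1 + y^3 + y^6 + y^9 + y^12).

2

(1 + y + y^6) has coefficients 1,1,0,0,0,0,1 for degrees 0…6.
(1 + y^3 + y^6 + y^9 + y^12) has coefficients 1,0,0,1,0,0,1 for degrees 0…6.
[y^6] = 1·1 + 1·0 + 1·1 = 2.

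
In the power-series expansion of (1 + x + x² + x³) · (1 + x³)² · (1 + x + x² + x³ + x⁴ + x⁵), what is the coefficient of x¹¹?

6

(1 + x + x² + x³) has coefficients 1,1,1,1 for degrees 0…3.
(1 + x³)² has coefficients 1,0,0,2,0,0,1,0,0,0,0,0 for degrees 0…11.
Finally multiplying by (1 + x + x² + x³ + x⁴ + x⁵), the product of all factors after the first has coefficients 1,1,1,3,3,3,3,3,3,1,1,1 for degrees 0…11.
[x¹¹] = 1·1 + 1·1 + 1·1 + 1·3 = 6.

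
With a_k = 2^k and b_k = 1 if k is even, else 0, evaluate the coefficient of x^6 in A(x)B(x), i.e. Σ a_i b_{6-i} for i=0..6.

This is [x^6] in the product of the two ordinary generating functions.
Σ = 1·1 + 2·0 + 4·1 + 8·0 + 16·1 + 32·0 + 64·1 = 85.

85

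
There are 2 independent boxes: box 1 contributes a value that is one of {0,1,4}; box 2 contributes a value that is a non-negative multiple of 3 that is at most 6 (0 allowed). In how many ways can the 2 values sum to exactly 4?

2

The generating function for the choices is (1 + y + y⁴)·(1 + y³ + y⁶); the count is [y⁴].
(1 + y + y⁴) has coefficients 1,1,0,0,1 for degrees 0…4.
(1 + y³ + y⁶) has coefficients 1,0,0,1,0 for degrees 0…4.
[y⁴] = 1·0 + 1·1 + 1·1 = 2.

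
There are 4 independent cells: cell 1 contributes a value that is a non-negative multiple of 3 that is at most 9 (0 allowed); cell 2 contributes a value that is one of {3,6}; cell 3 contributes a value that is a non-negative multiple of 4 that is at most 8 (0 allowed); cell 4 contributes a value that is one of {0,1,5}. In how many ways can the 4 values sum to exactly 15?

5

The generating function for the choices is (1 + q³ + q⁶ + q⁹)·(q³ + q⁶)·(1 + q⁴ + q⁸)·(1 + q + q⁵); the count is [q¹⁵].
(1 + q³ + q⁶ + q⁹) has coefficients 1,0,0,1,0,0,1,0,0,1 for degrees 0…9.
(q³ + q⁶) has coefficients 0,0,0,1,0,0,1,0,0,0,0,0,0,0,0,0 for degrees 0…15.
Multiplying by (1 + q⁴ + q⁸) gives running coefficients 0,0,0,1,0,0,1,1,0,0,1,1,0,0,1,0 for degrees 0…15.
Finally multiplying by (1 + q + q⁵), the product of all factors after the first has coefficients 0,0,0,1,1,0,1,2,2,0,1,3,2,0,1,2 for degrees 0…15.
[q¹⁵] = 1·2 + 1·2 + 1·0 + 1·1 = 5.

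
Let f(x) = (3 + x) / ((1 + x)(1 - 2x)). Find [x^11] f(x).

4778

The denominator gives the recurrence a_n = a_(n−1) + 2a_(n−2) for n ≥ 2; the numerator fixes a_0 = 3, a_1 = 4.
Iterating: 3, 4, 10, 18, 38, 74, 150, 298, 598, 1194, 2390, 4778, so a_11 = 4778.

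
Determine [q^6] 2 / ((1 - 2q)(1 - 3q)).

Partial fractions give a closed form: a_n = (-4)·2^n + (6)·3^n.
At n = 6: a_6 = 4118.

4118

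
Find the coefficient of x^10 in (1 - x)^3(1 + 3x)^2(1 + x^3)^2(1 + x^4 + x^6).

(1 - x)^3 has coefficients 1,-3,3,-1 for degrees 0…3.
(1 + 3x)^2 has coefficients 1,6,9,0,0,0,0,0,0,0,0 for degrees 0…10.
Multiplying by (1 + x^3)^2 gives running coefficients 1,6,9,2,12,18,1,6,9,0,0 for degrees 0…10.
Finally multiplying by (1 + x^4 + x^6), the product of all factors after the first has coefficients 1,6,9,2,13,24,11,14,30,20,13 for degrees 0…10.
[x^10] = 1·13 − 3·20 + 3·30 − 1·14 = 29.

29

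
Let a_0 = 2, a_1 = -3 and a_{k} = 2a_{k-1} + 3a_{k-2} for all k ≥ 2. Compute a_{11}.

-44289

The ordinary generating function has denominator 1 - 2y - 3y^2.
Iterating the recurrence: a_0,…,a_{11} = 2, -3, 0, -9, -18, -63, -180, -549, -1638, -4923, -14760, -44289.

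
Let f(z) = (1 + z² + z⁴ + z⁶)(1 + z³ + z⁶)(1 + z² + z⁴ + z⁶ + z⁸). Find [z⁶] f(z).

5

(1 + z² + z⁴ + z⁶) has coefficients 1,0,1,0,1,0,1 for degrees 0…6.
(1 + z³ + z⁶) has coefficients 1,0,0,1,0,0,1 for degrees 0…6.
Finally multiplying by (1 + z² + z⁴ + z⁶ + z⁸), the product of all factors after the first has coefficients 1,0,1,1,1,1,2 for degrees 0…6.
[z⁶] = 1·2 + 1·1 + 1·1 + 1·1 = 5.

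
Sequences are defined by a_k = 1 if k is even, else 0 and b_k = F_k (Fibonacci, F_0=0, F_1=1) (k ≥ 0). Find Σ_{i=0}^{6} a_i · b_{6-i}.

This is [x^6] in the product of the two ordinary generating functions.
Σ = 1·8 + 0·5 + 1·3 + 0·2 + 1·1 + 0·1 + 1·0 = 12.

12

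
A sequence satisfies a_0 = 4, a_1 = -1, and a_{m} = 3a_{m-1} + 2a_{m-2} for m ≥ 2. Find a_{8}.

7825

The ordinary generating function has denominator 1 - 3y - 2y^2.
Iterating the recurrence: a_0,…,a_{8} = 4, -1, 5, 13, 49, 173, 617, 2197, 7825.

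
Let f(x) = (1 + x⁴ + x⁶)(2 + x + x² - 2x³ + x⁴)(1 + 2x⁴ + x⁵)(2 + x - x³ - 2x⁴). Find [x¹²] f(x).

-8

(1 + x⁴ + x⁶) has coefficients 1,0,0,0,1,0,1 for degrees 0…6.
(2 + x + x² - 2x³ + x⁴) has coefficients 2,1,1,-2,1,0,0,0,0,0,0,0,0 for degrees 0…12.
Multiplying by (1 + 2x⁴ + x⁵) gives running coefficients 2,1,1,-2,5,4,3,-3,0,1,0,0,0 for degrees 0…12.
Finally multiplying by (2 + x - x³ - 2x⁴), the product of all factors after the first has coefficients 4,4,3,-5,3,10,10,-4,-17,-9,-2,6,-1 for degrees 0…12.
[x¹²] = 1·(-1) + 1·(-17) + 1·10 = -8.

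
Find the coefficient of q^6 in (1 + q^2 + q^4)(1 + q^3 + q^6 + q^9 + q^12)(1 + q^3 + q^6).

3

(1 + q^2 + q^4) has coefficients 1,0,1,0,1 for degrees 0…4.
(1 + q^3 + q^6 + q^9 + q^12) has coefficients 1,0,0,1,0,0,1 for degrees 0…6.
Finally multiplying by (1 + q^3 + q^6), the product of all factors after the first has coefficients 1,0,0,2,0,0,3 for degrees 0…6.
[q^6] = 1·3 + 1·0 + 1·0 = 3.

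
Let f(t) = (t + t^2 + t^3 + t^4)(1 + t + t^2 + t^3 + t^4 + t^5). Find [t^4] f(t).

(t + t^2 + t^3 + t^4) has coefficients 0,1,1,1,1 for degrees 0…4.
(1 + t + t^2 + t^3 + t^4 + t^5) has coefficients 1,1,1,1,1 for degrees 0…4.
[t^4] = 1·1 + 1·1 + 1·1 + 1·1 = 4.

4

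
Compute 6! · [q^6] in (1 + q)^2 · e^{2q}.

The EGF product rule gives c_6 = Σ_{k_1+k_2=6} C(6; k_1,k_2) · ∏ g_i(k_i), where (1+q)^2 gives the falling factorial (2)_k; e^{2q} gives (2)^k.
g_1(k) for k = 0…6: 1, 2, 2, 0, 0, 0, 0.
g_2(k) for k = 0…6: 1, 2, 4, 8, 16, 32, 64.
c_6 = Σ_k C(6,k)·g_1(k)·g_2(6−k) = 1·1·64 + 6·2·32 + 15·2·16 = 64 + 384 + 480 = 928.

928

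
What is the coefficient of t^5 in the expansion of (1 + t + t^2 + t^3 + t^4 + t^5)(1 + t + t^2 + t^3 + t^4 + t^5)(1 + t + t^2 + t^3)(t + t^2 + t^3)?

(1 + t + t^2 + t^3 + t^4 + t^5) has coefficients 1,1,1,1,1,1 for degrees 0…5.
(1 + t + t^2 + t^3 + t^4 + t^5) has coefficients 1,1,1,1,1,1 for degrees 0…5.
Multiplying by (1 + t + t^2 + t^3) gives running coefficients 1,2,3,4,4,4 for degrees 0…5.
Finally multiplying by (t + t^2 + t^3), the product of all factors after the first has coefficients 0,1,3,6,9,11 for degrees 0…5.
[t^5] = 1·11 + 1·9 + 1·6 + 1·3 + 1·1 + 1·0 = 30.

30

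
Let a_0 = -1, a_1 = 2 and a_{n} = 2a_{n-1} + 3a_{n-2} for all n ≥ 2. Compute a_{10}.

The ordinary generating function has denominator 1 - 2t - 3t^2.
Iterating the recurrence: a_0,…,a_{10} = -1, 2, 1, 8, 19, 62, 181, 548, 1639, 4922, 14761.

14761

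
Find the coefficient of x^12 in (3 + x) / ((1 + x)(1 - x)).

3

Partial fractions give a closed form: a_n = (1)·(-1)^n + (2)·1^n.
At n = 12: a_12 = 3.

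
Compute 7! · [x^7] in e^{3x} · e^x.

The EGF product rule gives c_7 = Σ_{k_1+k_2=7} C(7; k_1,k_2) · ∏ g_i(k_i), where e^{3x} gives (3)^k; e^x gives (1)^k.
g_1(k) for k = 0…7: 1, 3, 9, 27, 81, 243, 729, 2187.
g_2(k) for k = 0…7: 1, 1, 1, 1, 1, 1, 1, 1.
c_7 = Σ_k C(7,k)·g_1(k)·g_2(7−k) = 1·1·1 + 7·3·1 + 21·9·1 + 35·27·1 + 35·81·1 + 21·243·1 + 7·729·1 + 1·2187·1 = 1 + 21 + 189 + 945 + 2835 + 5103 + 5103 + 2187 = 16384.

16384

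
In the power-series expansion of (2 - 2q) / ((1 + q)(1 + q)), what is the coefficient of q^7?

-30

The denominator gives the recurrence a_n = −2a_(n−1) − a_(n−2) for n ≥ 2; the numerator fixes a_0 = 2, a_1 = -6.
Iterating: 2, -6, 10, -14, 18, -22, 26, -30, so a_7 = -30.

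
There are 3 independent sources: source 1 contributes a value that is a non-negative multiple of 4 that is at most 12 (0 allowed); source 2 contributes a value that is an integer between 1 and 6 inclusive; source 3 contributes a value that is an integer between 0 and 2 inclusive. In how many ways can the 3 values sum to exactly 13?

4

The generating function for the choices is (1 + t^4 + t^8 + t^12)·(t + t^2 + t^3 + t^4 + t^5 + t^6)·(1 + t + t^2); the count is [t^13].
(1 + t^4 + t^8 + t^12) has coefficients 1,0,0,0,1,0,0,0,1,0,0,0,1 for degrees 0…12.
(t + t^2 + t^3 + t^4 + t^5 + t^6) has coefficients 0,1,1,1,1,1,1,0,0,0,0,0,0,0 for degrees 0…13.
Finally multiplying by (1 + t + t^2), the product of all factors after the first has coefficients 0,1,2,3,3,3,3,2,1,0,0,0,0,0 for degrees 0…13.
[t^13] = 1·0 + 1·0 + 1·3 + 1·1 = 4.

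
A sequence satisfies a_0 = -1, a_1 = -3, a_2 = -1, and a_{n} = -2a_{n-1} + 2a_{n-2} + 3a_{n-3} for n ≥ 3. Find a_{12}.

5695

The ordinary generating function has denominator 1 + 2z - 2z^2 - 3z^3.
Iterating the recurrence: a_0,…,a_{12} = -1, -3, -1, -7, 3, -23, 31, -99, 191, -487, 1059, -2519, 5695.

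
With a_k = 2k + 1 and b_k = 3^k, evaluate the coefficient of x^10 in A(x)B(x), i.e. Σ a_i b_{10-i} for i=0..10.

177135

This is [x^10] in the product of the two ordinary generating functions.
Σ = 1·59049 + 3·19683 + 5·6561 + 7·2187 + 9·729 + 11·243 + 13·81 + 15·27 + 17·9 + 19·3 + 21·1 = 177135.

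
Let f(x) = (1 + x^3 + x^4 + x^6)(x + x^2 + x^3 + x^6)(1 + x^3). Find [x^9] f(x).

(1 + x^3 + x^4 + x^6) has coefficients 1,0,0,1,1,0,1 for degrees 0…6.
(x + x^2 + x^3 + x^6) has coefficients 0,1,1,1,0,0,1,0,0,0 for degrees 0…9.
Finally multiplying by (1 + x^3), the product of all factors after the first has coefficients 0,1,1,1,1,1,2,0,0,1 for degrees 0…9.
[x^9] = 1·1 + 1·2 + 1·1 + 1·1 = 5.

5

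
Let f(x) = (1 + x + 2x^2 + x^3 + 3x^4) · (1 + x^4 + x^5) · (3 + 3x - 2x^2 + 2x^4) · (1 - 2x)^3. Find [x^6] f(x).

(1 + x + 2x^2 + x^3 + 3x^4) has coefficients 1,1,2,1,3 for degrees 0…4.
(1 + x^4 + x^5) has coefficients 1,0,0,0,1,1,0 for degrees 0…6.
Multiplying by (3 + 3x - 2x^2 + 2x^4) gives running coefficients 3,3,-2,0,5,6,1 for degrees 0…6.
Finally multiplying by (1 - 2x)^3, the product of all factors after the first has coefficients 3,-15,16,24,-43,-8,25 for degrees 0…6.
[x^6] = 1·25 + 1·(-8) + 2·(-43) + 1·24 + 3·16 = 3.

3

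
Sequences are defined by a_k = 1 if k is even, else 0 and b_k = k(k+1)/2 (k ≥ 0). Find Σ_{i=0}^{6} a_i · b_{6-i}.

34

Write out a_i and b_{6-i} for i = 0,…,6 and sum the products.
Σ = 1·21 + 0·15 + 1·10 + 0·6 + 1·3 + 0·1 + 1·0 = 34.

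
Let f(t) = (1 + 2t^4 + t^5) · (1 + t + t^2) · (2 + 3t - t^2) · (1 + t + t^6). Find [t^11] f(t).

12

(1 + 2t^4 + t^5) has coefficients 1,0,0,0,2,1 for degrees 0…5.
(1 + t + t^2) has coefficients 1,1,1,0,0,0,0,0,0,0,0,0 for degrees 0…11.
Multiplying by (2 + 3t - t^2) gives running coefficients 2,5,4,2,-1,0,0,0,0,0,0,0 for degrees 0…11.
Finally multiplying by (1 + t + t^6), the product of all factors after the first has coefficients 2,7,9,6,1,-1,2,5,4,2,-1,0 for degrees 0…11.
[t^11] = 1·0 + 2·5 + 1·2 = 12.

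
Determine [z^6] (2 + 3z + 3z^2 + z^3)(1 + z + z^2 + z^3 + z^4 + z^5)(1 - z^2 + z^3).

(2 + 3z + 3z^2 + z^3) has coefficients 2,3,3,1 for degrees 0…3.
(1 + z + z^2 + z^3 + z^4 + z^5) has coefficients 1,1,1,1,1,1,0 for degrees 0…6.
Finally multiplying by (1 - z^2 + z^3), the product of all factors after the first has coefficients 1,1,0,1,1,1,0 for degrees 0…6.
[z^6] = 2·0 + 3·1 + 3·1 + 1·1 = 7.

7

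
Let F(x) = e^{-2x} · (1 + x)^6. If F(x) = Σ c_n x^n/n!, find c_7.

The EGF product rule gives c_7 = Σ_{k_1+k_2=7} C(7; k_1,k_2) · ∏ g_i(k_i), where e^{-2x} gives (-2)^k; (1+x)^6 gives the falling factorial (6)_k.
g_1(k) for k = 0…7: 1, -2, 4, -8, 16, -32, 64, -128.
g_2(k) for k = 0…7: 1, 6, 30, 120, 360, 720, 720, 0.
c_7 = Σ_k C(7,k)·g_1(k)·g_2(7−k) = 7·(-2)·720 + 21·4·720 + 35·(-8)·360 + 35·16·120 + 21·(-32)·30 + 7·64·6 + 1·(-128)·1 = −10080 + 60480 − 100800 + 67200 − 20160 + 2688 − 128 = -800.

-800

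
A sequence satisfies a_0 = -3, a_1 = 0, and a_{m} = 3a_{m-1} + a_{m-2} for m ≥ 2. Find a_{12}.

The ordinary generating function has denominator 1 - 3q - q^2.
Iterating the recurrence: a_0,…,a_{12} = -3, 0, -3, -9, -30, -99, -327, -1080, -3567, -11781, -38910, -128511, -424443.

-424443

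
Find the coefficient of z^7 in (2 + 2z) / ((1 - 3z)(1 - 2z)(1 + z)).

12610

Partial fractions give a closed form: a_n = (6)·3^n + (-4)·2^n.
At n = 7: a_7 = 12610.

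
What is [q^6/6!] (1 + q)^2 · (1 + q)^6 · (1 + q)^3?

332640

The EGF product rule gives c_6 = Σ_{k_1+k_2+k_3=6} C(6; k_1,k_2,k_3) · ∏ g_i(k_i), where (1+q)^2 gives the falling factorial (2)_k; (1+q)^6 gives the falling factorial (6)_k; (1+q)^3 gives the falling factorial (3)_k.
g_1(k) for k = 0…6: 1, 2, 2, 0, 0, 0, 0.
g_2(k) for k = 0…6: 1, 6, 30, 120, 360, 720, 720.
g_3(k) for k = 0…6: 1, 3, 6, 6, 0, 0, 0.
First combine the last two factors: h(k) = Σ_j C(k,j)·g_2(j)·g_3(k−j) for k = 0…6: 1, 9, 72, 504, 3024, 15120, 60480.
c_6 = Σ_k C(6,k)·g_1(k)·h(6−k) = 1·1·60480 + 6·2·15120 + 15·2·3024 = 60480 + 181440 + 90720 = 332640.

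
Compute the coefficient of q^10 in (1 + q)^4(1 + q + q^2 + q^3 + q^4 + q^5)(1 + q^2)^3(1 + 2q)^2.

900

(1 + q)^4 has coefficients 1,4,6,4,1 for degrees 0…4.
(1 + q + q^2 + q^3 + q^4 + q^5) has coefficients 1,1,1,1,1,1,0,0,0,0,0 for degrees 0…10.
Multiplying by (1 + q^2)^3 gives running coefficients 1,1,4,4,7,7,7,7,4,4,1 for degrees 0…10.
Finally multiplying by (1 + 2q)^2, the product of all factors after the first has coefficients 1,5,12,24,39,51,63,63,60,48,33 for degrees 0…10.
[q^10] = 1·33 + 4·48 + 6·60 + 4·63 + 1·63 = 900.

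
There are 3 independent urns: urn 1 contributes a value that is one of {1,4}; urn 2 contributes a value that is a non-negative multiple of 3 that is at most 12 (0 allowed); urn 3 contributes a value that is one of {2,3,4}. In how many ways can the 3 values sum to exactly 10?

The generating function for the choices is (x + x^4)·(1 + x^3 + x^6 + x^9 + x^12)·(x^2 + x^3 + x^4); the count is [x^10].
(x + x^4) has coefficients 0,1,0,0,1 for degrees 0…4.
(1 + x^3 + x^6 + x^9 + x^12) has coefficients 1,0,0,1,0,0,1,0,0,1,0 for degrees 0…10.
Finally multiplying by (x^2 + x^3 + x^4), the product of all factors after the first has coefficients 0,0,1,1,1,1,1,1,1,1,1 for degrees 0…10.
[x^10] = 1·1 + 1·1 = 2.

2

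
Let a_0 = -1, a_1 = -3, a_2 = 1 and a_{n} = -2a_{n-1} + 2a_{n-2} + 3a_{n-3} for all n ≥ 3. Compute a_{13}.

The ordinary generating function has denominator 1 + 2q - 2q^2 - 3q^3.
Iterating the recurrence: a_0,…,a_{13} = -1, -3, 1, -11, 15, -49, 95, -243, 529, -1259, 2847, -6625, 15167, -35043.

-35043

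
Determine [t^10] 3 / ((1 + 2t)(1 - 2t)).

Partial fractions give a closed form: a_n = (3/2)·(-2)^n + (3/2)·2^n.
At n = 10: a_10 = 3072.

3072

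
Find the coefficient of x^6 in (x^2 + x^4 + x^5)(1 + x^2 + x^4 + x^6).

(x^2 + x^4 + x^5) has coefficients 0,0,1,0,1,1 for degrees 0…5.
(1 + x^2 + x^4 + x^6) has coefficients 1,0,1,0,1,0,1 for degrees 0…6.
[x^6] = 1·1 + 1·1 + 1·0 = 2.

2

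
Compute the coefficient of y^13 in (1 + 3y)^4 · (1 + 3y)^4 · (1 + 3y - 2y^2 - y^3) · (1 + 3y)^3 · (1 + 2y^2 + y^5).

(1 + 3y)^4 has coefficients 1,12,54,108,81 for degrees 0…4.
(1 + 3y)^4 has coefficients 1,12,54,108,81,0,0,0,0,0,0,0,0,0 for degrees 0…13.
Multiplying by (1 + 3y - 2y^2 - y^3) gives running coefficients 1,15,88,245,285,-27,-270,-81,0,0,0,0,0,0 for degrees 0…13.
Multiplying by (1 + 3y)^3 gives running coefficients 1,24,250,1469,5271,11529,13797,4455,-8748,-9477,-2187,0,0,0 for degrees 0…13.
Finally multiplying by (1 + 2y^2 + y^5), the product of all factors after the first has coefficients 1,24,252,1517,5771,14468,24363,27763,20315,4704,-8154,-5157,81,-8748 for degrees 0…13.
[y^13] = 1·(-8748) + 12·81 + 54·(-5157) + 108·(-8154) + 81·4704 = -785862.

-785862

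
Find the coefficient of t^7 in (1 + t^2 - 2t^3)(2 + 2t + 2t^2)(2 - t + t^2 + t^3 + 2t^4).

(1 + t^2 - 2t^3) has coefficients 1,0,1,-2 for degrees 0…3.
(2 + 2t + 2t^2) has coefficients 2,2,2,0,0,0,0,0 for degrees 0…7.
Finally multiplying by (2 - t + t^2 + t^3 + 2t^4), the product of all factors after the first has coefficients 4,2,4,2,8,6,4,0 for degrees 0…7.
[t^7] = 1·0 + 1·6 − 2·8 = -10.

-10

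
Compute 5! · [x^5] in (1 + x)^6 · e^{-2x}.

-32

The EGF product rule gives c_5 = Σ_{k_1+k_2=5} C(5; k_1,k_2) · ∏ g_i(k_i), where (1+x)^6 gives the falling factorial (6)_k; e^{-2x} gives (-2)^k.
g_1(k) for k = 0…5: 1, 6, 30, 120, 360, 720.
g_2(k) for k = 0…5: 1, -2, 4, -8, 16, -32.
c_5 = Σ_k C(5,k)·g_1(k)·g_2(5−k) = 1·1·(-32) + 5·6·16 + 10·30·(-8) + 10·120·4 + 5·360·(-2) + 1·720·1 = −32 + 480 − 2400 + 4800 − 3600 + 720 = -32.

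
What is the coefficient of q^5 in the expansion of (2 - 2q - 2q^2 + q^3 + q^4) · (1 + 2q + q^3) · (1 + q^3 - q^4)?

(2 - 2q - 2q^2 + q^3 + q^4) has coefficients 2,-2,-2,1,1 for degrees 0…4.
(1 + 2q + q^3) has coefficients 1,2,0,1,0,0 for degrees 0…5.
Finally multiplying by (1 + q^3 - q^4), the product of all factors after the first has coefficients 1,2,0,2,1,-2 for degrees 0…5.
[q^5] = 2·(-2) − 2·1 − 2·2 + 1·0 + 1·2 = -8.

-8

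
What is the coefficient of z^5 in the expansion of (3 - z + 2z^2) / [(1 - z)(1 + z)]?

The denominator gives the recurrence a_n = a_(n−2) for n ≥ 3; the numerator fixes a_0 = 3, a_1 = -1, a_2 = 5.
Iterating: 3, -1, 5, -1, 5, -1, so a_5 = -1.

-1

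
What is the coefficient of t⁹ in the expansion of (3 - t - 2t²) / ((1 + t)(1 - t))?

-1

The denominator gives the recurrence a_n = a_(n−2) for n ≥ 3; the numerator fixes a_0 = 3, a_1 = -1, a_2 = 1.
Iterating: 3, -1, 1, -1, 1, -1, 1, -1, 1, -1, so a_9 = -1.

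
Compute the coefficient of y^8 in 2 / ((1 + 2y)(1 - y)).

342

Partial fractions give a closed form: a_n = (4/3)·(-2)^n + (2/3)·1^n.
At n = 8: a_8 = 342.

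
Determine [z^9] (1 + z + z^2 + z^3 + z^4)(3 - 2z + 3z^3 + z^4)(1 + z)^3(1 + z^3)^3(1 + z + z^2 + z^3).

(1 + z + z^2 + z^3 + z^4) has coefficients 1,1,1,1,1 for degrees 0…4.
(3 - 2z + 3z^3 + z^4) has coefficients 3,-2,0,3,1,0,0,0,0,0 for degrees 0…9.
Multiplying by (1 + z)^3 gives running coefficients 3,7,3,0,8,12,6,1,0,0 for degrees 0…9.
Multiplying by (1 + z^3)^3 gives running coefficients 3,7,3,9,29,21,15,46,45,21 for degrees 0…9.
Finally multiplying by (1 + z + z^2 + z^3), the product of all factors after the first has coefficients 3,10,13,22,48,62,74,111,127,127 for degrees 0…9.
[z^9] = 1·127 + 1·127 + 1·111 + 1·74 + 1·62 = 501.

501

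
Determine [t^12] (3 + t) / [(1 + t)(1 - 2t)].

Partial fractions give a closed form: a_n = (2/3)·(-1)^n + (7/3)·2^n.
At n = 12: a_12 = 9558.

9558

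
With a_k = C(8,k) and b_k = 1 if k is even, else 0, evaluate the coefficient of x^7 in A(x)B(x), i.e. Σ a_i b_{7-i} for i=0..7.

128

This is [x^7] in the product of the two ordinary generating functions.
Σ = 1·0 + 8·1 + 28·0 + 56·1 + 70·0 + 56·1 + 28·0 + 8·1 = 128.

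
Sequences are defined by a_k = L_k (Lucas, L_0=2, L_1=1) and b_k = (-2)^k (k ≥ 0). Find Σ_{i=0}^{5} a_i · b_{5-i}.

-59

The convolution is the t^5 coefficient of A(t)B(t).
Σ = 2·(-32) + 1·16 + 3·(-8) + 4·4 + 7·(-2) + 11·1 = -59.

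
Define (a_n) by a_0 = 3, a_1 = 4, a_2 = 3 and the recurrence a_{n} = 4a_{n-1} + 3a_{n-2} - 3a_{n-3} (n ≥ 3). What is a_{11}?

2226081

The ordinary generating function has denominator 1 - 4t - 3t^2 + 3t^3.
Iterating the recurrence: a_0,…,a_{11} = 3, 4, 3, 15, 57, 264, 1182, 5349, 24150, 109101, 492807, 2226081.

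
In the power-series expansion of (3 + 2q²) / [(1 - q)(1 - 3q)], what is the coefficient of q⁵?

1172

The denominator gives the recurrence a_n = 4a_(n−1) − 3a_(n−2) for n ≥ 3; the numerator fixes a_0 = 3, a_1 = 12, a_2 = 41.
Iterating: 3, 12, 41, 128, 389, 1172, so a_5 = 1172.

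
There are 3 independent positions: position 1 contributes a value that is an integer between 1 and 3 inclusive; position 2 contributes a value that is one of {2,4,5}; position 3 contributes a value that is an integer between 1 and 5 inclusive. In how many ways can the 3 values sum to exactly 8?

8

The generating function for the choices is (y + y^2 + y^3)·(y^2 + y^4 + y^5)·(y + y^2 + y^3 + y^4 + y^5); the count is [y^8].
(y + y^2 + y^3) has coefficients 0,1,1,1 for degrees 0…3.
(y^2 + y^4 + y^5) has coefficients 0,0,1,0,1,1,0,0,0 for degrees 0…8.
Finally multiplying by (y + y^2 + y^3 + y^4 + y^5), the product of all factors after the first has coefficients 0,0,0,1,1,2,3,3,2 for degrees 0…8.
[y^8] = 1·3 + 1·3 + 1·2 = 8.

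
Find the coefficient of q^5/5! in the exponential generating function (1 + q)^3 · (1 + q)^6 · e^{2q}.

72032

The EGF product rule gives c_5 = Σ_{k_1+k_2+k_3=5} C(5; k_1,k_2,k_3) · ∏ g_i(k_i), where (1+q)^3 gives the falling factorial (3)_k; (1+q)^6 gives the falling factorial (6)_k; e^{2q} gives (2)^k.
g_1(k) for k = 0…5: 1, 3, 6, 6, 0, 0.
g_2(k) for k = 0…5: 1, 6, 30, 120, 360, 720.
g_3(k) for k = 0…5: 1, 2, 4, 8, 16, 32.
First combine the last two factors: h(k) = Σ_j C(k,j)·g_2(j)·g_3(k−j) for k = 0…5: 1, 8, 58, 380, 2248, 12032.
c_5 = Σ_k C(5,k)·g_1(k)·h(5−k) = 1·1·12032 + 5·3·2248 + 10·6·380 + 10·6·58 = 12032 + 33720 + 22800 + 3480 = 72032.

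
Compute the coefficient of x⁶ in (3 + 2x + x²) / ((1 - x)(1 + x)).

4

The denominator gives the recurrence a_n = a_(n−2) for n ≥ 3; the numerator fixes a_0 = 3, a_1 = 2, a_2 = 4.
Iterating: 3, 2, 4, 2, 4, 2, 4, so a_6 = 4.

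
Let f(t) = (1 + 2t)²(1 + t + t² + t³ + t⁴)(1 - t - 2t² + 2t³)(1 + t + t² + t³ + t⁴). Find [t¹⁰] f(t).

10

(1 + 2t)² has coefficients 1,4,4 for degrees 0…2.
(1 + t + t² + t³ + t⁴) has coefficients 1,1,1,1,1,0,0,0,0,0,0 for degrees 0…10.
Multiplying by (1 - t - 2t² + 2t³) gives running coefficients 1,0,-2,0,0,-1,0,2,0,0,0 for degrees 0…10.
Finally multiplying by (1 + t + t² + t³ + t⁴), the product of all factors after the first has coefficients 1,1,-1,-1,-1,-3,-3,1,1,1,2 for degrees 0…10.
[t¹⁰] = 1·2 + 4·1 + 4·1 = 10.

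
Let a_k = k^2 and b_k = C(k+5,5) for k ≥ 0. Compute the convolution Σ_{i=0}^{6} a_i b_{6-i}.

1782

Write out a_i and b_{6-i} for i = 0,…,6 and sum the products.
Σ = 0·462 + 1·252 + 4·126 + 9·56 + 16·21 + 25·6 + 36·1 = 1782.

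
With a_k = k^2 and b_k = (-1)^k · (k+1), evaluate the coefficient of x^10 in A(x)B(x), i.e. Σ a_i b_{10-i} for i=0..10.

This is [x^10] in the product of the two ordinary generating functions.
Σ = 0·11 + 1·(-10) + 4·9 + 9·(-8) + 16·7 + 25·(-6) + 36·5 + 49·(-4) + 64·3 + 81·(-2) + 100·1 = 30.

30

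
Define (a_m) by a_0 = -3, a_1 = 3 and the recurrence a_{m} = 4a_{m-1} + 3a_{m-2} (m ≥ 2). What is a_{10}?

940611

The ordinary generating function has denominator 1 - 4z - 3z^2.
Iterating the recurrence: a_0,…,a_{10} = -3, 3, 3, 21, 93, 435, 2019, 9381, 43581, 202467, 940611.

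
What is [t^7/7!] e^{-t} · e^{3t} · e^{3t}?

78125

The EGF product rule gives c_7 = Σ_{k_1+k_2+k_3=7} C(7; k_1,k_2,k_3) · ∏ g_i(k_i), where e^{-t} gives (-1)^k; e^{3t} gives (3)^k; e^{3t} gives (3)^k.
g_1(k) for k = 0…7: 1, -1, 1, -1, 1, -1, 1, -1.
g_2(k) for k = 0…7: 1, 3, 9, 27, 81, 243, 729, 2187.
g_3(k) for k = 0…7: 1, 3, 9, 27, 81, 243, 729, 2187.
First combine the last two factors: h(k) = Σ_j C(k,j)·g_2(j)·g_3(k−j) for k = 0…7: 1, 6, 36, 216, 1296, 7776, 46656, 279936.
c_7 = Σ_k C(7,k)·g_1(k)·h(7−k) = 1·1·279936 + 7·(-1)·46656 + 21·1·7776 + 35·(-1)·1296 + 35·1·216 + 21·(-1)·36 + 7·1·6 + 1·(-1)·1 = 279936 − 326592 + 163296 − 45360 + 7560 − 756 + 42 − 1 = 78125.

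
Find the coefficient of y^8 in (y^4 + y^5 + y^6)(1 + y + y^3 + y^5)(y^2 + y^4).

(y^4 + y^5 + y^6) has coefficients 0,0,0,0,1,1,1 for degrees 0…6.
(1 + y + y^3 + y^5) has coefficients 1,1,0,1,0,1,0,0,0 for degrees 0…8.
Finally multiplying by (y^2 + y^4), the product of all factors after the first has coefficients 0,0,1,1,1,2,0,2,0 for degrees 0…8.
[y^8] = 1·1 + 1·1 + 1·1 = 3.

3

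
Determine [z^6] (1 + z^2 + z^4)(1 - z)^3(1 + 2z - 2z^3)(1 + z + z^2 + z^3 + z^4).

1

(1 + z^2 + z^4) has coefficients 1,0,1,0,1 for degrees 0…4.
(1 - z)^3 has coefficients 1,-3,3,-1,0,0,0 for degrees 0…6.
Multiplying by (1 + 2z - 2z^3) gives running coefficients 1,-1,-3,3,4,-6,2 for degrees 0…6.
Finally multiplying by (1 + z + z^2 + z^3 + z^4), the product of all factors after the first has coefficients 1,0,-3,0,4,-3,0 for degrees 0…6.
[z^6] = 1·0 + 1·4 + 1·(-3) = 1.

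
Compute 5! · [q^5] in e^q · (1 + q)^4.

501

The EGF product rule gives c_5 = Σ_{k_1+k_2=5} C(5; k_1,k_2) · ∏ g_i(k_i), where e^q gives (1)^k; (1+q)^4 gives the falling factorial (4)_k.
g_1(k) for k = 0…5: 1, 1, 1, 1, 1, 1.
g_2(k) for k = 0…5: 1, 4, 12, 24, 24, 0.
c_5 = Σ_k C(5,k)·g_1(k)·g_2(5−k) = 5·1·24 + 10·1·24 + 10·1·12 + 5·1·4 + 1·1·1 = 120 + 240 + 120 + 20 + 1 = 501.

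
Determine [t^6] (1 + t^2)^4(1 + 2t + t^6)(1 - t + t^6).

-6

(1 + t^2)^4 has coefficients 1,0,4,0,6,0,4 for degrees 0…6.
(1 + 2t + t^6) has coefficients 1,2,0,0,0,0,1 for degrees 0…6.
Finally multiplying by (1 - t + t^6), the product of all factors after the first has coefficients 1,1,-2,0,0,0,2 for degrees 0…6.
[t^6] = 1·2 + 4·0 + 6·(-2) + 4·1 = -6.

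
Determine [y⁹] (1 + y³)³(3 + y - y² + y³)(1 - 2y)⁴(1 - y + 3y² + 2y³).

-1494

(1 + y³)³ has coefficients 1,0,0,3,0,0,3,0,0,1 for degrees 0…9.
(3 + y - y² + y³) has coefficients 3,1,-1,1,0,0,0,0,0,0 for degrees 0…9.
Multiplying by (1 - 2y)⁴ gives running coefficients 3,-23,63,-63,-16,72,-48,16,0,0 for degrees 0…9.
Finally multiplying by (1 - y + 3y² + 2y³), the product of all factors after the first has coefficients 3,-26,95,-189,190,25,-294,248,-16,-48 for degrees 0…9.
[y⁹] = 1·(-48) + 3·(-294) + 3·(-189) + 1·3 = -1494.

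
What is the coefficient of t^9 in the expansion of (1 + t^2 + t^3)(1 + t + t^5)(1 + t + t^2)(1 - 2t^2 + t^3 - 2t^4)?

-8

(1 + t^2 + t^3) has coefficients 1,0,1,1 for degrees 0…3.
(1 + t + t^5) has coefficients 1,1,0,0,0,1,0,0,0,0 for degrees 0…9.
Multiplying by (1 + t + t^2) gives running coefficients 1,2,2,1,0,1,1,1,0,0 for degrees 0…9.
Finally multiplying by (1 - 2t^2 + t^3 - 2t^4), the product of all factors after the first has coefficients 1,2,0,-2,-4,-3,-2,-3,-1,-3 for degrees 0…9.
[t^9] = 1·(-3) + 1·(-3) + 1·(-2) = -8.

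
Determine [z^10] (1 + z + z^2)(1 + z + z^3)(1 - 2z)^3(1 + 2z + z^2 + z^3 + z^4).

-14

(1 + z + z^2) has coefficients 1,1,1 for degrees 0…2.
(1 + z + z^3) has coefficients 1,1,0,1,0,0,0,0,0,0,0 for degrees 0…10.
Multiplying by (1 - 2z)^3 gives running coefficients 1,-5,6,5,-14,12,-8,0,0,0,0 for degrees 0…10.
Finally multiplying by (1 + 2z + z^2 + z^3 + z^4), the product of all factors after the first has coefficients 1,-3,-3,13,-2,-10,13,-13,-10,4,-8 for degrees 0…10.
[z^10] = 1·(-8) + 1·4 + 1·(-10) = -14.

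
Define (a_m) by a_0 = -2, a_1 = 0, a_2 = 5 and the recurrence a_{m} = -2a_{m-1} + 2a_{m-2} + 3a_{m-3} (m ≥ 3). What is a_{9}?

The ordinary generating function has denominator 1 + 2y - 2y^2 - 3y^3.
Iterating the recurrence: a_0,…,a_{9} = -2, 0, 5, -16, 42, -101, 238, -552, 1277, -2944.

-2944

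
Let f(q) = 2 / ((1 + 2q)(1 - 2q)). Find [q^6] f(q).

Partial fractions give a closed form: a_n = (1)·(-2)^n + (1)·2^n.
At n = 6: a_6 = 128.

128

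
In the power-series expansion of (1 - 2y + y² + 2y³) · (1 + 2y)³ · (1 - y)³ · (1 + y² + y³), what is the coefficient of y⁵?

-25

(1 - 2y + y² + 2y³) has coefficients 1,-2,1,2 for degrees 0…3.
(1 + 2y)³ has coefficients 1,6,12,8,0,0 for degrees 0…5.
Multiplying by (1 - y)³ gives running coefficients 1,3,-3,-11,6,12 for degrees 0…5.
Finally multiplying by (1 + y² + y³), the product of all factors after the first has coefficients 1,3,-2,-7,6,-2 for degrees 0…5.
[y⁵] = 1·(-2) − 2·6 + 1·(-7) + 2·(-2) = -25.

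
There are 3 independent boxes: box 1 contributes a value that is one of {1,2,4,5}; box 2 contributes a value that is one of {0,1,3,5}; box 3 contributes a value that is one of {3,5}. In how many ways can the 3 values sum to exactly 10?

5

The generating function for the choices is (z + z^2 + z^4 + z^5)·(1 + z + z^3 + z^5)·(z^3 + z^5); the count is [z^10].
(z + z^2 + z^4 + z^5) has coefficients 0,1,1,0,1,1 for degrees 0…5.
(1 + z + z^3 + z^5) has coefficients 1,1,0,1,0,1,0,0,0,0,0 for degrees 0…10.
Finally multiplying by (z^3 + z^5), the product of all factors after the first has coefficients 0,0,0,1,1,1,2,0,2,0,1 for degrees 0…10.
[z^10] = 1·0 + 1·2 + 1·2 + 1·1 = 5.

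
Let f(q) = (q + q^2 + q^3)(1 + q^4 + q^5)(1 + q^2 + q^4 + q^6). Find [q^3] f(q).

2

(q + q^2 + q^3) has coefficients 0,1,1,1 for degrees 0…3.
(1 + q^4 + q^5) has coefficients 1,0,0,0 for degrees 0…3.
Finally multiplying by (1 + q^2 + q^4 + q^6), the product of all factors after the first has coefficients 1,0,1,0 for degrees 0…3.
[q^3] = 1·1 + 1·0 + 1·1 = 2.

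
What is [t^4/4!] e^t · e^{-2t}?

The EGF product rule gives c_4 = Σ_{k_1+k_2=4} C(4; k_1,k_2) · ∏ g_i(k_i), where e^t gives (1)^k; e^{-2t} gives (-2)^k.
g_1(k) for k = 0…4: 1, 1, 1, 1, 1.
g_2(k) for k = 0…4: 1, -2, 4, -8, 16.
c_4 = Σ_k C(4,k)·g_1(k)·g_2(4−k) = 1·1·16 + 4·1·(-8) + 6·1·4 + 4·1·(-2) + 1·1·1 = 16 − 32 + 24 − 8 + 1 = 1.

1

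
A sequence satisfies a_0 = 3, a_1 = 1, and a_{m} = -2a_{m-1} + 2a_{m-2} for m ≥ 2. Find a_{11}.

-21856

The ordinary generating function has denominator 1 + 2x - 2x^2.
Iterating the recurrence: a_0,…,a_{11} = 3, 1, 4, -6, 20, -52, 144, -392, 1072, -2928, 8000, -21856.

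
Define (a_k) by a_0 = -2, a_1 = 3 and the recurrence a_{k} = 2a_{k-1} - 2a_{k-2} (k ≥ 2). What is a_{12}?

The ordinary generating function has denominator 1 - 2z + 2z^2.
Iterating the recurrence: a_0,…,a_{12} = -2, 3, 10, 14, 8, -12, -40, -56, -32, 48, 160, 224, 128.

128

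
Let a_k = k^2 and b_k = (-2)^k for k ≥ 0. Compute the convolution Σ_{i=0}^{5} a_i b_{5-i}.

13

This is [x^5] in the product of the two ordinary generating functions.
Σ = 0·(-32) + 1·16 + 4·(-8) + 9·4 + 16·(-2) + 25·1 = 13.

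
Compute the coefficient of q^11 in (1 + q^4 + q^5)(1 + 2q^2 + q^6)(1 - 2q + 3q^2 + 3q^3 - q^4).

-3

(1 + q^4 + q^5) has coefficients 1,0,0,0,1,1 for degrees 0…5.
(1 + 2q^2 + q^6) has coefficients 1,0,2,0,0,0,1,0,0,0,0,0 for degrees 0…11.
Finally multiplying by (1 - 2q + 3q^2 + 3q^3 - q^4), the product of all factors after the first has coefficients 1,-2,5,-1,5,6,-1,-2,3,3,-1,0 for degrees 0…11.
[q^11] = 1·0 + 1·(-2) + 1·(-1) = -3.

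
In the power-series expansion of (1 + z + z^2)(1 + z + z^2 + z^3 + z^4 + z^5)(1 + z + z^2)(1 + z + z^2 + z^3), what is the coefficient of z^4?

(1 + z + z^2) has coefficients 1,1,1 for degrees 0…2.
(1 + z + z^2 + z^3 + z^4 + z^5) has coefficients 1,1,1,1,1 for degrees 0…4.
Multiplying by (1 + z + z^2) gives running coefficients 1,2,3,3,3 for degrees 0…4.
Finally multiplying by (1 + z + z^2 + z^3), the product of all factors after the first has coefficients 1,3,6,9,11 for degrees 0…4.
[z^4] = 1·11 + 1·9 + 1·6 = 26.

26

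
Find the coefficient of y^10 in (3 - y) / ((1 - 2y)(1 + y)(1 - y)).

Partial fractions give a closed form: a_n = (10/3)·2^n + (2/3)·(-1)^n + (-1)·1^n.
At n = 10: a_10 = 3413.

3413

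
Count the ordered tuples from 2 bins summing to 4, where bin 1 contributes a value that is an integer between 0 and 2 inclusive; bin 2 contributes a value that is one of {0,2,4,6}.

The generating function for the choices is (1 + q + q^2)·(1 + q^2 + q^4 + q^6); the count is [q^4].
(1 + q + q^2) has coefficients 1,1,1 for degrees 0…2.
(1 + q^2 + q^4 + q^6) has coefficients 1,0,1,0,1 for degrees 0…4.
[q^4] = 1·1 + 1·0 + 1·1 = 2.

2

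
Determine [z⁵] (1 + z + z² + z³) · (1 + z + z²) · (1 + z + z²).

6

(1 + z + z² + z³) has coefficients 1,1,1,1 for degrees 0…3.
(1 + z + z²) has coefficients 1,1,1,0,0,0 for degrees 0…5.
Finally multiplying by (1 + z + z²), the product of all factors after the first has coefficients 1,2,3,2,1,0 for degrees 0…5.
[z⁵] = 1·0 + 1·1 + 1·2 + 1·3 = 6.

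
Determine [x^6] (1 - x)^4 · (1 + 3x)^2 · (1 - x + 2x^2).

(1 - x)^4 has coefficients 1,-4,6,-4,1 for degrees 0…4.
(1 + 3x)^2 has coefficients 1,6,9,0,0,0,0 for degrees 0…6.
Finally multiplying by (1 - x + 2x^2), the product of all factors after the first has coefficients 1,5,5,3,18,0,0 for degrees 0…6.
[x^6] = 1·0 − 4·0 + 6·18 − 4·3 + 1·5 = 101.

101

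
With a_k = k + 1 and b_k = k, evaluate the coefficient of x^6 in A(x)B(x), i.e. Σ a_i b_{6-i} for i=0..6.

Write out a_i and b_{6-i} for i = 0,…,6 and sum the products.
Σ = 1·6 + 2·5 + 3·4 + 4·3 + 5·2 + 6·1 + 7·0 = 56.

56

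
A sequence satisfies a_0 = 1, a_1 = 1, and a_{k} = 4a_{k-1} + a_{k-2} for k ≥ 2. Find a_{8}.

The ordinary generating function has denominator 1 - 4z - z^2.
Iterating the recurrence: a_0,…,a_{8} = 1, 1, 5, 21, 89, 377, 1597, 6765, 28657.

28657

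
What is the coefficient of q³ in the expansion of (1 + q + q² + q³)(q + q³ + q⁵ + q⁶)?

2

(1 + q + q² + q³) has coefficients 1,1,1,1 for degrees 0…3.
(q + q³ + q⁵ + q⁶) has coefficients 0,1,0,1 for degrees 0…3.
[q³] = 1·1 + 1·0 + 1·1 + 1·0 = 2.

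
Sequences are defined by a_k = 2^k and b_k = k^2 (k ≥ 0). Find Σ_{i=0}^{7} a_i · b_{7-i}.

685

The convolution is the x^7 coefficient of A(x)B(x).
Σ = 1·49 + 2·36 + 4·25 + 8·16 + 16·9 + 32·4 + 64·1 + 128·0 = 685.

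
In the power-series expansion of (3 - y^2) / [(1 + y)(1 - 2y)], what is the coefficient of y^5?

58

The denominator gives the recurrence a_n = a_(n−1) + 2a_(n−2) for n ≥ 3; the numerator fixes a_0 = 3, a_1 = 3, a_2 = 8.
Iterating: 3, 3, 8, 14, 30, 58, so a_5 = 58.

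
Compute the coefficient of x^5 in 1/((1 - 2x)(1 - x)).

63

Partial fractions give a closed form: a_n = (2)·2^n + (-1)·1^n.
At n = 5: a_5 = 63.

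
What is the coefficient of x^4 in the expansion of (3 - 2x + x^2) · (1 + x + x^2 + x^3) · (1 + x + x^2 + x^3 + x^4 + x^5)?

7

(3 - 2x + x^2) has coefficients 3,-2,1 for degrees 0…2.
(1 + x + x^2 + x^3) has coefficients 1,1,1,1,0 for degrees 0…4.
Finally multiplying by (1 + x + x^2 + x^3 + x^4 + x^5), the product of all factors after the first has coefficients 1,2,3,4,4 for degrees 0…4.
[x^4] = 3·4 − 2·4 + 1·3 = 7.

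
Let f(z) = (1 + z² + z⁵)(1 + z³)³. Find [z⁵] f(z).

4

(1 + z² + z⁵) has coefficients 1,0,1,0,0,1 for degrees 0…5.
(1 + z³)³ has coefficients 1,0,0,3,0,0 for degrees 0…5.
[z⁵] = 1·0 + 1·3 + 1·1 = 4.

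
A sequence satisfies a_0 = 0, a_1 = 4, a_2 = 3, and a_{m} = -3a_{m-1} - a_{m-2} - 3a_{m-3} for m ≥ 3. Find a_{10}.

17715

The ordinary generating function has denominator 1 + 3y + y^2 + 3y^3.
Iterating the recurrence: a_0,…,a_{10} = 0, 4, 3, -13, 24, -68, 219, -661, 1968, -5900, 17715.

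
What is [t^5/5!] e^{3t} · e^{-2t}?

1

The EGF product rule gives c_5 = Σ_{k_1+k_2=5} C(5; k_1,k_2) · ∏ g_i(k_i), where e^{3t} gives (3)^k; e^{-2t} gives (-2)^k.
g_1(k) for k = 0…5: 1, 3, 9, 27, 81, 243.
g_2(k) for k = 0…5: 1, -2, 4, -8, 16, -32.
c_5 = Σ_k C(5,k)·g_1(k)·g_2(5−k) = 1·1·(-32) + 5·3·16 + 10·9·(-8) + 10·27·4 + 5·81·(-2) + 1·243·1 = −32 + 240 − 720 + 1080 − 810 + 243 = 1.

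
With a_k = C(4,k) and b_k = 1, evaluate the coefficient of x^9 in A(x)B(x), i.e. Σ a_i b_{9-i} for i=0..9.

16

The convolution is the t^9 coefficient of A(t)B(t).
Σ = 1·1 + 4·1 + 6·1 + 4·1 + 1·1 + 0·1 + 0·1 + 0·1 + 0·1 + 0·1 = 16.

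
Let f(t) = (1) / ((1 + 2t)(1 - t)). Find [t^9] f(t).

The denominator gives the recurrence a_n = −a_(n−1) + 2a_(n−2) for n ≥ 3; the numerator fixes a_0 = 1, a_1 = -1, a_2 = 3.
Iterating: 1, -1, 3, -5, 11, -21, 43, -85, 171, -341, so a_9 = -341.

-341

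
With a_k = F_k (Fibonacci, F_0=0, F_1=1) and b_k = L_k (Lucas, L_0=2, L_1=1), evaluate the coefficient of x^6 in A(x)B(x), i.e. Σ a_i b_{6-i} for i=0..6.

This is [x^6] in the product of the two ordinary generating functions.
Σ = 0·18 + 1·11 + 1·7 + 2·4 + 3·3 + 5·1 + 8·2 = 56.

56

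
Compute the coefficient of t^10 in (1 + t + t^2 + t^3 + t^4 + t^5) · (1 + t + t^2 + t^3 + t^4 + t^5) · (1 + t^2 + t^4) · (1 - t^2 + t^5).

(1 + t + t^2 + t^3 + t^4 + t^5) has coefficients 1,1,1,1,1,1 for degrees 0…5.
(1 + t + t^2 + t^3 + t^4 + t^5) has coefficients 1,1,1,1,1,1,0,0,0,0,0 for degrees 0…10.
Multiplying by (1 + t^2 + t^4) gives running coefficients 1,1,2,2,3,3,2,2,1,1,0 for degrees 0…10.
Finally multiplying by (1 - t^2 + t^5), the product of all factors after the first has coefficients 1,1,1,1,1,2,0,1,1,2,2 for degrees 0…10.
[t^10] = 1·2 + 1·2 + 1·1 + 1·1 + 1·0 + 1·2 = 8.

8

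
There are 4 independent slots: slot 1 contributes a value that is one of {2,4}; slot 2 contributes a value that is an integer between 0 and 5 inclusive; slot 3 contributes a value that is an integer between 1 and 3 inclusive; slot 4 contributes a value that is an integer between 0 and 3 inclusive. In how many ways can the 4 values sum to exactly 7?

The generating function for the choices is (q^2 + q^4)·(1 + q + q^2 + q^3 + q^4 + q^5)·(q + q^2 + q^3)·(1 + q + q^2 + q^3); the count is [q^7].
(q^2 + q^4) has coefficients 0,0,1,0,1 for degrees 0…4.
(1 + q + q^2 + q^3 + q^4 + q^5) has coefficients 1,1,1,1,1,1,0,0 for degrees 0…7.
Multiplying by (q + q^2 + q^3) gives running coefficients 0,1,2,3,3,3,3,2 for degrees 0…7.
Finally multiplying by (1 + q + q^2 + q^3), the product of all factors after the first has coefficients 0,1,3,6,9,11,12,11 for degrees 0…7.
[q^7] = 1·11 + 1·6 = 17.

17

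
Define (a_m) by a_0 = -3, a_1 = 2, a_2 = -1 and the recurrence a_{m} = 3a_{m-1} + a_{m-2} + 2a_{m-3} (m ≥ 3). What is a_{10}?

The ordinary generating function has denominator 1 - 3q - q^2 - 2q^3.
Iterating the recurrence: a_0,…,a_{10} = -3, 2, -1, -7, -18, -63, -221, -762, -2633, -9103, -31466.

-31466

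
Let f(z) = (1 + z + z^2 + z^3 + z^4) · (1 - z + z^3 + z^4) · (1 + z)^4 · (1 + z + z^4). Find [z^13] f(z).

(1 + z + z^2 + z^3 + z^4) has coefficients 1,1,1,1,1 for degrees 0…4.
(1 - z + z^3 + z^4) has coefficients 1,-1,0,1,1,0,0,0,0,0,0,0,0,0 for degrees 0…13.
Multiplying by (1 + z)^4 gives running coefficients 1,3,2,-1,2,9,10,5,1,0,0,0,0,0 for degrees 0…13.
Finally multiplying by (1 + z + z^4), the product of all factors after the first has coefficients 1,4,5,1,2,14,21,14,8,10,10,5,1,0 for degrees 0…13.
[z^13] = 1·0 + 1·1 + 1·5 + 1·10 + 1·10 = 26.

26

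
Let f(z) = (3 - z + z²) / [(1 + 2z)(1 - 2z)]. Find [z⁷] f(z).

-64

The denominator gives the recurrence a_n = 4a_(n−2) for n ≥ 3; the numerator fixes a_0 = 3, a_1 = -1, a_2 = 13.
Iterating: 3, -1, 13, -4, 52, -16, 208, -64, so a_7 = -64.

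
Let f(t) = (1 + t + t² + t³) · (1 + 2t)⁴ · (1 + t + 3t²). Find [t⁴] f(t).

(1 + t + t² + t³) has coefficients 1,1,1,1 for degrees 0…3.
(1 + 2t)⁴ has coefficients 1,8,24,32,16 for degrees 0…4.
Finally multiplying by (1 + t + 3t²), the product of all factors after the first has coefficients 1,9,35,80,120 for degrees 0…4.
[t⁴] = 1·120 + 1·80 + 1·35 + 1·9 = 244.

244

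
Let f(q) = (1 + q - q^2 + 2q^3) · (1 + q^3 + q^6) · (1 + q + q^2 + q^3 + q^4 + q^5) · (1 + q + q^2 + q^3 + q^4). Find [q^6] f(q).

(1 + q - q^2 + 2q^3) has coefficients 1,1,-1,2 for degrees 0…3.
(1 + q^3 + q^6) has coefficients 1,0,0,1,0,0,1 for degrees 0…6.
Multiplying by (1 + q + q^2 + q^3 + q^4 + q^5) gives running coefficients 1,1,1,2,2,2,2 for degrees 0…6.
Finally multiplying by (1 + q + q^2 + q^3 + q^4), the product of all factors after the first has coefficients 1,2,3,5,7,8,9 for degrees 0…6.
[q^6] = 1·9 + 1·8 − 1·7 + 2·5 = 20.

20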